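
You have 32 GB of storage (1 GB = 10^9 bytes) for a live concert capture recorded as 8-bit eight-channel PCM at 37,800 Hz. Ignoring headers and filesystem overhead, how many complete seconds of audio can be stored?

105,820 seconds

Uncompressed byte rate = 37,800 × 1 × 8 = 302,400 bytes/s.
Capacity = 32 × 1,000,000,000 = 32,000,000,000 bytes.
32,000,000,000 / 302,400 ≈ 105820.11 s → 105,820 seconds.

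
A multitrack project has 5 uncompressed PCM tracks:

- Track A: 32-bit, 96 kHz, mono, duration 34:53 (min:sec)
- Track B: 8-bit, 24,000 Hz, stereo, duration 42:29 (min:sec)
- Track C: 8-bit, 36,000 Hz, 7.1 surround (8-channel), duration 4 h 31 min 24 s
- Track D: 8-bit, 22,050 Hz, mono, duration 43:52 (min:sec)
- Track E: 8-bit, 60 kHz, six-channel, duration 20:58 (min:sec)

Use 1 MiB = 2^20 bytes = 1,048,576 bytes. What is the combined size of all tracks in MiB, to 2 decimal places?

Track A: 34:53 (min:sec) = 2,093 s; 96,000 × 2,093 × 4 × 1 = 803,712,000 bytes.
Track B: 42:29 (min:sec) = 2,549 s; 24,000 × 2,549 × 1 × 2 = 122,352,000 bytes.
Track C: 4 h 31 min 24 s = 16,284 s; 36,000 × 16,284 × 1 × 8 = 4,689,792,000 bytes.
Track D: 43:52 (min:sec) = 2,632 s; 22,050 × 2,632 × 1 × 1 = 58,035,600 bytes.
Track E: 20:58 (min:sec) = 1,258 s; 60,000 × 1,258 × 1 × 6 = 452,880,000 bytes.
Total = 6,126,771,600 bytes = 5842.94 MiB.

5842.94 MiB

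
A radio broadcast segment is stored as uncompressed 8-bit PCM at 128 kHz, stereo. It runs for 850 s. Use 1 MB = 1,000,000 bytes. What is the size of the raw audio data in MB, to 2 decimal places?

217.60 MB

Bytes = 128,000 samples/s × 850 s × 1 bytes/sample × 2 ch = 217,600,000 bytes.
217,600,000 / 1,000,000 = 217.60 MB.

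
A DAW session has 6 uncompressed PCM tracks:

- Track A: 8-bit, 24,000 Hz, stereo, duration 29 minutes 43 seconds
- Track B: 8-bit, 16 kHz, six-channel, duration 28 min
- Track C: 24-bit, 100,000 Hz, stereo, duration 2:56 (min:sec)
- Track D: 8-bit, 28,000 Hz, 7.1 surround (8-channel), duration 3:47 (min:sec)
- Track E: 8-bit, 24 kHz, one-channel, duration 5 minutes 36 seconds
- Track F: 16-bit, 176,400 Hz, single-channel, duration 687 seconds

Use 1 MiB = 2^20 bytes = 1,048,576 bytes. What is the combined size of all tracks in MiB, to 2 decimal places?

Track A: 29 minutes 43 seconds = 1,783 s; 24,000 × 1,783 × 1 × 2 = 85,584,000 bytes.
Track B: 28 min = 1,680 s; 16,000 × 1,680 × 1 × 6 = 161,280,000 bytes.
Track C: 2:56 (min:sec) = 176 s; 100,000 × 176 × 3 × 2 = 105,600,000 bytes.
Track D: 3:47 (min:sec) = 227 s; 28,000 × 227 × 1 × 8 = 50,848,000 bytes.
Track E: 5 minutes 36 seconds = 336 s; 24,000 × 336 × 1 × 1 = 8,064,000 bytes.
Track F: 176,400 × 687 × 2 × 1 = 242,373,600 bytes.
Total = 653,749,600 bytes = 623.46 MiB.

623.46 MiB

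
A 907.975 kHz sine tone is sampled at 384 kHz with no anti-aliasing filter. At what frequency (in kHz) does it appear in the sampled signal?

Nyquist = 384,000/2 = 192,000 Hz; 907,975 Hz exceeds it.
Alias = |907,975 − 2×384,000| = |907,975 − 768,000| = 139,975 Hz = 139.975 kHz.

139.975 kHz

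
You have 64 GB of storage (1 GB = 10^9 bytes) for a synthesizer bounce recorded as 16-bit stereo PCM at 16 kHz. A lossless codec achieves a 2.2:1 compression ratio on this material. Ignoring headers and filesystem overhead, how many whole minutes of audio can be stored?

Uncompressed byte rate = 16,000 × 2 × 2 = 64,000 bytes/s.
After 2.2:1 compression, effective rate ≈ 29090.91 bytes/s.
Capacity = 64 × 1,000,000,000 = 64,000,000,000 bytes.
64,000,000,000 / effective rate ≈ 2200000 s → 36,666 minutes.

36,666 minutes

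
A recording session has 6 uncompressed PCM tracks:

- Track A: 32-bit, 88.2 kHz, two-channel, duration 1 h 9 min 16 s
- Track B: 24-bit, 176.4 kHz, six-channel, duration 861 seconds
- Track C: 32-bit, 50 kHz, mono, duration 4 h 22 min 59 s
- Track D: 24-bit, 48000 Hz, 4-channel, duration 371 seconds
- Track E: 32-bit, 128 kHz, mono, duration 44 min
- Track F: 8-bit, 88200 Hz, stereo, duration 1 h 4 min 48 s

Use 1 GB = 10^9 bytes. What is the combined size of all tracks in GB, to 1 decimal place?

Track A: 1 h 9 min 16 s = 4,156 s; 88,200 × 4,156 × 4 × 2 = 2,932,473,600 bytes.
Track B: 176,400 × 861 × 3 × 6 = 2,733,847,200 bytes.
Track C: 4 h 22 min 59 s = 15,779 s; 50,000 × 15,779 × 4 × 1 = 3,155,800,000 bytes.
Track D: 48,000 × 371 × 3 × 4 = 213,696,000 bytes.
Track E: 44 min = 2,640 s; 128,000 × 2,640 × 4 × 1 = 1,351,680,000 bytes.
Track F: 1 h 4 min 48 s = 3,888 s; 88,200 × 3,888 × 1 × 2 = 685,843,200 bytes.
Total = 11,073,340,000 bytes = 11.1 GB.

11.1 GB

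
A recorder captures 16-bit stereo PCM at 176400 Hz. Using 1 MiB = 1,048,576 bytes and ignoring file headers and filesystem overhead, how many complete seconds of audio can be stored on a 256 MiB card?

Uncompressed byte rate = 176,400 × 2 × 2 = 705,600 bytes/s.
Capacity = 256 × 1,048,576 = 268,435,456 bytes.
268,435,456 / 705,600 ≈ 380.44 s → 380 seconds.

380 seconds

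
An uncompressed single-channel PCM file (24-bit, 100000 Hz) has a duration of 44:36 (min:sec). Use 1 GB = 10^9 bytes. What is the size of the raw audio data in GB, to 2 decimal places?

0.80 GB

Duration = 44:36 (min:sec) = 2,676 s.
Bytes = 100,000 samples/s × 2,676 s × 3 bytes/sample × 1 ch = 802,800,000 bytes.
802,800,000 / 1,000,000,000 = 0.80 GB.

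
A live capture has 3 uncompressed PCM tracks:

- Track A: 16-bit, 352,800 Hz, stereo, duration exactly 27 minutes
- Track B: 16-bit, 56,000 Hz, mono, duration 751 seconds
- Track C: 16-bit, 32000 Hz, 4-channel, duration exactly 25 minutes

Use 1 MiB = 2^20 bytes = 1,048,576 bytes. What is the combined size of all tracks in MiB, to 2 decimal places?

2626.66 MiB

Track A: exactly 27 minutes = 1,620 s; 352,800 × 1,620 × 2 × 2 = 2,286,144,000 bytes.
Track B: 56,000 × 751 × 2 × 1 = 84,112,000 bytes.
Track C: exactly 25 minutes = 1,500 s; 32,000 × 1,500 × 2 × 4 = 384,000,000 bytes.
Total = 2,754,256,000 bytes = 2626.66 MiB.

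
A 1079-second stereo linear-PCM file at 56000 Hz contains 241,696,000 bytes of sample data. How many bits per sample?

16 bits

Bytes per sample = 241,696,000 / (56,000 × 1,079 × 2) = 241,696,000 / 120,848,000 = 2.
Bit depth = 2 × 8 = 16 bits.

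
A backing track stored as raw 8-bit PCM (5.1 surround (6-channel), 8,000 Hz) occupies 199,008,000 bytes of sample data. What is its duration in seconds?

Byte rate = 8,000 × 1 × 6 = 48,000 bytes/s.
Duration = 199,008,000 / 48,000 = 4,146 s.

4,146 seconds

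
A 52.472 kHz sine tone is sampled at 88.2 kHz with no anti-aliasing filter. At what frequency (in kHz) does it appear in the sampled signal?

35.728 kHz

Nyquist = 88,200/2 = 44,100 Hz; 52,472 Hz exceeds it.
Alias = |52,472 − 1×88,200| = |52,472 − 88,200| = 35,728 Hz = 35.728 kHz.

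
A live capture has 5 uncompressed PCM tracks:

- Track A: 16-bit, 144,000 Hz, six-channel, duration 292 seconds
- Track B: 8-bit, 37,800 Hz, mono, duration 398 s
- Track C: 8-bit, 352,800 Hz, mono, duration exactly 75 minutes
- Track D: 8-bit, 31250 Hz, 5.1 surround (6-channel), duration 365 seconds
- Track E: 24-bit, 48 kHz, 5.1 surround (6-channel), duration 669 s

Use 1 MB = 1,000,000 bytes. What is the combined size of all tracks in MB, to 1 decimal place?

Track A: 144,000 × 292 × 2 × 6 = 504,576,000 bytes.
Track B: 37,800 × 398 × 1 × 1 = 15,044,400 bytes.
Track C: exactly 75 minutes = 4,500 s; 352,800 × 4,500 × 1 × 1 = 1,587,600,000 bytes.
Track D: 31,250 × 365 × 1 × 6 = 68,437,500 bytes.
Track E: 48,000 × 669 × 3 × 6 = 578,016,000 bytes.
Total = 2,753,673,900 bytes = 2753.7 MB.

2753.7 MB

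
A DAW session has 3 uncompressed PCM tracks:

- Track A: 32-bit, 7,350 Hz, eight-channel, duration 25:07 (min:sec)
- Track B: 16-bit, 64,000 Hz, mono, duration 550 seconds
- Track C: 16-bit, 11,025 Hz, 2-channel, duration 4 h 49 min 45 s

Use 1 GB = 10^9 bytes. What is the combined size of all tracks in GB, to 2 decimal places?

1.19 GB

Track A: 25:07 (min:sec) = 1,507 s; 7,350 × 1,507 × 4 × 8 = 354,446,400 bytes.
Track B: 64,000 × 550 × 2 × 1 = 70,400,000 bytes.
Track C: 4 h 49 min 45 s = 17,385 s; 11,025 × 17,385 × 2 × 2 = 766,678,500 bytes.
Total = 1,191,524,900 bytes = 1.19 GB.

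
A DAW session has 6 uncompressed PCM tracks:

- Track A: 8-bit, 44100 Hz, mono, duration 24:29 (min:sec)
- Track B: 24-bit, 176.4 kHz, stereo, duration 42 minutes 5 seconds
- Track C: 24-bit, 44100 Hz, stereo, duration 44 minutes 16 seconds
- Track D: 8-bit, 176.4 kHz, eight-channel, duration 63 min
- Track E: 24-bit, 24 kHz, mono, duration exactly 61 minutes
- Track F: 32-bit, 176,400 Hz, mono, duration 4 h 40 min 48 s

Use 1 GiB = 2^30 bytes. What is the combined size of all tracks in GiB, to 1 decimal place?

Track A: 24:29 (min:sec) = 1,469 s; 44,100 × 1,469 × 1 × 1 = 64,782,900 bytes.
Track B: 42 minutes 5 seconds = 2,525 s; 176,400 × 2,525 × 3 × 2 = 2,672,460,000 bytes.
Track C: 44 minutes 16 seconds = 2,656 s; 44,100 × 2,656 × 3 × 2 = 702,777,600 bytes.
Track D: 63 min = 3,780 s; 176,400 × 3,780 × 1 × 8 = 5,334,336,000 bytes.
Track E: exactly 61 minutes = 3,660 s; 24,000 × 3,660 × 3 × 1 = 263,520,000 bytes.
Track F: 4 h 40 min 48 s = 16,848 s; 176,400 × 16,848 × 4 × 1 = 11,887,948,800 bytes.
Total = 20,925,825,300 bytes = 19.5 GiB.

19.5 GiB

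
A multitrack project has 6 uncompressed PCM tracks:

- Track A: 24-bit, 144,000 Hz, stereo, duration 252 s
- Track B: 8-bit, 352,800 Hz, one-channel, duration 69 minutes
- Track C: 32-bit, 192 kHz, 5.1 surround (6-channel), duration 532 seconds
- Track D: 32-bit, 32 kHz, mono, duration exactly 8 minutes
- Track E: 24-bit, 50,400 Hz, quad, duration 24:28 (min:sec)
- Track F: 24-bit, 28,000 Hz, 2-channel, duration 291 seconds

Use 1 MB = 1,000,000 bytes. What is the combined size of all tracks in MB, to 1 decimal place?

Track A: 144,000 × 252 × 3 × 2 = 217,728,000 bytes.
Track B: 69 minutes = 4,140 s; 352,800 × 4,140 × 1 × 1 = 1,460,592,000 bytes.
Track C: 192,000 × 532 × 4 × 6 = 2,451,456,000 bytes.
Track D: exactly 8 minutes = 480 s; 32,000 × 480 × 4 × 1 = 61,440,000 bytes.
Track E: 24:28 (min:sec) = 1,468 s; 50,400 × 1,468 × 3 × 4 = 887,846,400 bytes.
Track F: 28,000 × 291 × 3 × 2 = 48,888,000 bytes.
Total = 5,127,950,400 bytes = 5128.0 MB.

5128.0 MB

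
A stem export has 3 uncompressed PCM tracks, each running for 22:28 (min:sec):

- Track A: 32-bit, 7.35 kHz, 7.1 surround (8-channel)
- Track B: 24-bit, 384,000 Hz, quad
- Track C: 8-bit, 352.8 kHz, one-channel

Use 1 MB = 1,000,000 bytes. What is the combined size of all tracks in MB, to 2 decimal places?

22:28 (min:sec) = 1,348 s.
Track A: 7,350 × 1,348 × 4 × 8 = 317,049,600 bytes.
Track B: 384,000 × 1,348 × 3 × 4 = 6,211,584,000 bytes.
Track C: 352,800 × 1,348 × 1 × 1 = 475,574,400 bytes.
Total = 7,004,208,000 bytes = 7004.21 MB.

7004.21 MB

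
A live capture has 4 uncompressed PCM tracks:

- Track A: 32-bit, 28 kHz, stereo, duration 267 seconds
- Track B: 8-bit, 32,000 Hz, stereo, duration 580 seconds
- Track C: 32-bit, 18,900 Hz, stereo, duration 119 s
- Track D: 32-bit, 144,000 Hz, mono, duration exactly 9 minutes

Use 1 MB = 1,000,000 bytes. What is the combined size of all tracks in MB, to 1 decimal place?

Track A: 28,000 × 267 × 4 × 2 = 59,808,000 bytes.
Track B: 32,000 × 580 × 1 × 2 = 37,120,000 bytes.
Track C: 18,900 × 119 × 4 × 2 = 17,992,800 bytes.
Track D: exactly 9 minutes = 540 s; 144,000 × 540 × 4 × 1 = 311,040,000 bytes.
Total = 425,960,800 bytes = 426.0 MB.

426.0 MB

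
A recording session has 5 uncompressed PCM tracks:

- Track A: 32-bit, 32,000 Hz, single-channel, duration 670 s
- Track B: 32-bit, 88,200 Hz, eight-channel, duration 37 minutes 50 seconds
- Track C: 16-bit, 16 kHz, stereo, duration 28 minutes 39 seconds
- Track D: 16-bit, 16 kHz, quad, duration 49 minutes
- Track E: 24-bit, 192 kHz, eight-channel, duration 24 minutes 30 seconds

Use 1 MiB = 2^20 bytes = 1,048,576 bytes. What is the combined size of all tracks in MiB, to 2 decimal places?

13115.60 MiB

Track A: 32,000 × 670 × 4 × 1 = 85,760,000 bytes.
Track B: 37 minutes 50 seconds = 2,270 s; 88,200 × 2,270 × 4 × 8 = 6,406,848,000 bytes.
Track C: 28 minutes 39 seconds = 1,719 s; 16,000 × 1,719 × 2 × 2 = 110,016,000 bytes.
Track D: 49 minutes = 2,940 s; 16,000 × 2,940 × 2 × 4 = 376,320,000 bytes.
Track E: 24 minutes 30 seconds = 1,470 s; 192,000 × 1,470 × 3 × 8 = 6,773,760,000 bytes.
Total = 13,752,704,000 bytes = 13115.60 MiB.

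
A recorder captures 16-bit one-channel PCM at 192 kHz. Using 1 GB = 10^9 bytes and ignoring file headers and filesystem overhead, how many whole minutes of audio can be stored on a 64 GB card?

Uncompressed byte rate = 192,000 × 2 × 1 = 384,000 bytes/s.
Capacity = 64 × 1,000,000,000 = 64,000,000,000 bytes.
64,000,000,000 / 384,000 ≈ 166666.67 s → 2,777 minutes.

2,777 minutes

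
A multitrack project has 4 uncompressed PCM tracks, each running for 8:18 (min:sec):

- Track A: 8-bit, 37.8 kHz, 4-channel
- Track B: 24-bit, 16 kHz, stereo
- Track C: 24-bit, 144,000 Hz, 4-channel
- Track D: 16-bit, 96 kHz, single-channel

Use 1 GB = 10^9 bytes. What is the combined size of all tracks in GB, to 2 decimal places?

8:18 (min:sec) = 498 s.
Track A: 37,800 × 498 × 1 × 4 = 75,297,600 bytes.
Track B: 16,000 × 498 × 3 × 2 = 47,808,000 bytes.
Track C: 144,000 × 498 × 3 × 4 = 860,544,000 bytes.
Track D: 96,000 × 498 × 2 × 1 = 95,616,000 bytes.
Total = 1,079,265,600 bytes = 1.08 GB.

1.08 GB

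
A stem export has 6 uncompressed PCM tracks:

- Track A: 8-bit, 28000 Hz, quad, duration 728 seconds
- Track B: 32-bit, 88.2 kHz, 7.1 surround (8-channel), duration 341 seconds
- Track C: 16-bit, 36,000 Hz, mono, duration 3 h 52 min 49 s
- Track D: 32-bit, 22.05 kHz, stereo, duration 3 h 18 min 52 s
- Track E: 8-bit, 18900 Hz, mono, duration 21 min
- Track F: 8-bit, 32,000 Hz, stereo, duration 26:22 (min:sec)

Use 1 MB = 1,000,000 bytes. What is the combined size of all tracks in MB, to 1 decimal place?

4279.6 MB

Track A: 28,000 × 728 × 1 × 4 = 81,536,000 bytes.
Track B: 88,200 × 341 × 4 × 8 = 962,438,400 bytes.
Track C: 3 h 52 min 49 s = 13,969 s; 36,000 × 13,969 × 2 × 1 = 1,005,768,000 bytes.
Track D: 3 h 18 min 52 s = 11,932 s; 22,050 × 11,932 × 4 × 2 = 2,104,804,800 bytes.
Track E: 21 min = 1,260 s; 18,900 × 1,260 × 1 × 1 = 23,814,000 bytes.
Track F: 26:22 (min:sec) = 1,582 s; 32,000 × 1,582 × 1 × 2 = 101,248,000 bytes.
Total = 4,279,609,200 bytes = 4279.6 MB.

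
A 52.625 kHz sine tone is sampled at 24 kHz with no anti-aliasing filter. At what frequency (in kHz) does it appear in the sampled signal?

Nyquist = 24,000/2 = 12,000 Hz; 52,625 Hz exceeds it.
Alias = |52,625 − 2×24,000| = |52,625 − 48,000| = 4,625 Hz = 4.625 kHz.

4.625 kHz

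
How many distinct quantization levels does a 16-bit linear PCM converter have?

2^16 = 65,536.

65,536 levels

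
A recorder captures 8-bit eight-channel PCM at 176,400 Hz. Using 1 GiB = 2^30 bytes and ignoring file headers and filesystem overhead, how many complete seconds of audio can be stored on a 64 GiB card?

48,695 seconds

Uncompressed byte rate = 176,400 × 1 × 8 = 1,411,200 bytes/s.
Capacity = 64 × 1,073,741,824 = 68,719,476,736 bytes.
68,719,476,736 / 1,411,200 ≈ 48695.77 s → 48,695 seconds.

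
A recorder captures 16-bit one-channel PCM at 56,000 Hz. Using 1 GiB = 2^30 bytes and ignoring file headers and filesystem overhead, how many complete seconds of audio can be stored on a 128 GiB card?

Uncompressed byte rate = 56,000 × 2 × 1 = 112,000 bytes/s.
Capacity = 128 × 1,073,741,824 = 137,438,953,472 bytes.
137,438,953,472 / 112,000 ≈ 1227133.51 s → 1,227,133 seconds.

1,227,133 seconds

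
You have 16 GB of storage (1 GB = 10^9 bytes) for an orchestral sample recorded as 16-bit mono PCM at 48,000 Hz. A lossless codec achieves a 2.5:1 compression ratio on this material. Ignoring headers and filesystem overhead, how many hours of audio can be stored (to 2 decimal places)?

Uncompressed byte rate = 48,000 × 2 × 1 = 96,000 bytes/s.
After 2.5:1 compression, effective rate ≈ 38400 bytes/s.
Capacity = 16 × 1,000,000,000 = 16,000,000,000 bytes.
16,000,000,000 / effective rate ≈ 416666.67 s → 115.74 hours.

115.74 hours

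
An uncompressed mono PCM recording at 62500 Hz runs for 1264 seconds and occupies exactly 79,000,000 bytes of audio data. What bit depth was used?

Bytes per sample = 79,000,000 / (62,500 × 1,264 × 1) = 79,000,000 / 79,000,000 = 1.
Bit depth = 1 × 8 = 8 bits.

8 bits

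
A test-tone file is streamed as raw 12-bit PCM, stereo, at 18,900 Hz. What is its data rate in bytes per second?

Bit rate = 18,900 × 12 × 2 = 453,600 bits/s.
453,600 / 8 = 56,700 bytes/s.

56,700 bytes/s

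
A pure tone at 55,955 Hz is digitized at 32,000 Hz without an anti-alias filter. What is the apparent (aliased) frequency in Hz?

Nyquist = 32,000/2 = 16,000 Hz; 55,955 Hz exceeds it.
Alias = |55,955 − 2×32,000| = |55,955 − 64,000| = 8,045 Hz.

8,045 Hz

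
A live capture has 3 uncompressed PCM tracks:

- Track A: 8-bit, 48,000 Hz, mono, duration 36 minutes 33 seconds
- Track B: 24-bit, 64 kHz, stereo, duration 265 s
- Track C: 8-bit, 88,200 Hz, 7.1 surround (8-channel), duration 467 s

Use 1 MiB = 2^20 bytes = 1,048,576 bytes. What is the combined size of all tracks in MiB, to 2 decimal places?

Track A: 36 minutes 33 seconds = 2,193 s; 48,000 × 2,193 × 1 × 1 = 105,264,000 bytes.
Track B: 64,000 × 265 × 3 × 2 = 101,760,000 bytes.
Track C: 88,200 × 467 × 1 × 8 = 329,515,200 bytes.
Total = 536,539,200 bytes = 511.68 MiB.

511.68 MiB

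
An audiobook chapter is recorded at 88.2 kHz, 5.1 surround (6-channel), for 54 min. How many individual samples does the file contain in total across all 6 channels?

1,714,608,000 samples

54 min = 3,240 s.
88,200 × 3,240 s × 6 ch = 1,714,608,000 samples.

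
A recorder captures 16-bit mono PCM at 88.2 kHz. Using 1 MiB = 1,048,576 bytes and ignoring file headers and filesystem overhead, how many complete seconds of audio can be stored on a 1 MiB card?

5 seconds

Uncompressed byte rate = 88,200 × 2 × 1 = 176,400 bytes/s.
Capacity = 1 × 1,048,576 = 1,048,576 bytes.
1,048,576 / 176,400 ≈ 5.94 s → 5 seconds.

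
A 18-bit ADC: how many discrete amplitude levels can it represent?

262,144 levels

2^18 = 262,144.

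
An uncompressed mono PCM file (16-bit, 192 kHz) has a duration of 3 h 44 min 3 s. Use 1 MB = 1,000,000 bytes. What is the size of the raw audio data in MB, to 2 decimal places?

Duration = 3 h 44 min 3 s = 13,443 s.
Bytes = 192,000 samples/s × 13,443 s × 2 bytes/sample × 1 ch = 5,162,112,000 bytes.
5,162,112,000 / 1,000,000 = 5162.11 MB.

5162.11 MB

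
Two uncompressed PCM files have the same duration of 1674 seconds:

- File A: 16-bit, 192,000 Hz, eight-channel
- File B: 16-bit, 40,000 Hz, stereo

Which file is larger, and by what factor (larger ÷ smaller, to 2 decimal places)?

File A, by a factor of 19.20

File A: 192,000 × 2 × 8 = 3,072,000 bytes/s.
File B: 40,000 × 2 × 2 = 160,000 bytes/s.
File A is larger; ratio = 5,142,528,000 / 267,840,000 = 19.20.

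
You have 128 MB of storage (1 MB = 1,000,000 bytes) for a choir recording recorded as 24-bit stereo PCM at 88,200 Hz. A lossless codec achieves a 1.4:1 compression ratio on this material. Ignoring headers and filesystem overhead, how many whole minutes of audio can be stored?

5 minutes

Uncompressed byte rate = 88,200 × 3 × 2 = 529,200 bytes/s.
After 1.4:1 compression, effective rate ≈ 378000 bytes/s.
Capacity = 128 × 1,000,000 = 128,000,000 bytes.
128,000,000 / effective rate ≈ 338.62 s → 5 minutes.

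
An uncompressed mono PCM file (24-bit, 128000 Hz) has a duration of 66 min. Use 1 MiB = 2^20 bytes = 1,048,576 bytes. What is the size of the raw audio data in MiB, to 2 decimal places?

1450.20 MiB

Duration = 66 min = 3,960 s.
Bytes = 128,000 samples/s × 3,960 s × 3 bytes/sample × 1 ch = 1,520,640,000 bytes.
1,520,640,000 / 1,048,576 = 1450.20 MiB.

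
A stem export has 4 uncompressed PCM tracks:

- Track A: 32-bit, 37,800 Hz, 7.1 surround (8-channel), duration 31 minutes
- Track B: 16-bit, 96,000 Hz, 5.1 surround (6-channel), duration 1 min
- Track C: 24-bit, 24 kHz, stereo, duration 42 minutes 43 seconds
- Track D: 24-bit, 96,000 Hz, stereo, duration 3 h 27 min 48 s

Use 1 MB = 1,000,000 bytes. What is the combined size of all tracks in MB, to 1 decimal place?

9869.6 MB

Track A: 31 minutes = 1,860 s; 37,800 × 1,860 × 4 × 8 = 2,249,856,000 bytes.
Track B: 1 min = 60 s; 96,000 × 60 × 2 × 6 = 69,120,000 bytes.
Track C: 42 minutes 43 seconds = 2,563 s; 24,000 × 2,563 × 3 × 2 = 369,072,000 bytes.
Track D: 3 h 27 min 48 s = 12,468 s; 96,000 × 12,468 × 3 × 2 = 7,181,568,000 bytes.
Total = 9,869,616,000 bytes = 9869.6 MB.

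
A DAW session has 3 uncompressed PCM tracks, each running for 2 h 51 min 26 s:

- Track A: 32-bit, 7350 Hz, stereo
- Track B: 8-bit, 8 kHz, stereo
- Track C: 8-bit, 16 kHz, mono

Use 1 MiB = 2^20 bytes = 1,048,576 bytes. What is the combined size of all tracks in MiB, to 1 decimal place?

2 h 51 min 26 s = 10,286 s.
Track A: 7,350 × 10,286 × 4 × 2 = 604,816,800 bytes.
Track B: 8,000 × 10,286 × 1 × 2 = 164,576,000 bytes.
Track C: 16,000 × 10,286 × 1 × 1 = 164,576,000 bytes.
Total = 933,968,800 bytes = 890.7 MiB.

890.7 MiB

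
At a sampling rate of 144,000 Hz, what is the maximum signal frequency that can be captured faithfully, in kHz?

Nyquist frequency = sample rate / 2 = 144,000 / 2 = 72 kHz.

72 kHz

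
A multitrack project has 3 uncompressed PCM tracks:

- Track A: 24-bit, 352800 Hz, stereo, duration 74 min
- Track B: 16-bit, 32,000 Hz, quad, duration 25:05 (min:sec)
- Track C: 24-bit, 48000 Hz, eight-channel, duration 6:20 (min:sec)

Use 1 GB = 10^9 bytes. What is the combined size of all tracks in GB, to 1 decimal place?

10.2 GB

Track A: 74 min = 4,440 s; 352,800 × 4,440 × 3 × 2 = 9,398,592,000 bytes.
Track B: 25:05 (min:sec) = 1,505 s; 32,000 × 1,505 × 2 × 4 = 385,280,000 bytes.
Track C: 6:20 (min:sec) = 380 s; 48,000 × 380 × 3 × 8 = 437,760,000 bytes.
Total = 10,221,632,000 bytes = 10.2 GB.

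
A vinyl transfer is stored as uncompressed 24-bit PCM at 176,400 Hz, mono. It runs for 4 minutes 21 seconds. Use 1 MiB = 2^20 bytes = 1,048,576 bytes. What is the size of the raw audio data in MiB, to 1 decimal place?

131.7 MiB

Duration = 4 minutes 21 seconds = 261 s.
Bytes = 176,400 samples/s × 261 s × 3 bytes/sample × 1 ch = 138,121,200 bytes.
138,121,200 / 1,048,576 = 131.7 MiB.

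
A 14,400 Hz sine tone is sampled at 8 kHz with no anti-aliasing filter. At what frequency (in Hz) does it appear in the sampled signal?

Nyquist = 8,000/2 = 4,000 Hz; 14,400 Hz exceeds it.
Alias = |14,400 − 2×8,000| = |14,400 − 16,000| = 1,600 Hz.

1,600 Hz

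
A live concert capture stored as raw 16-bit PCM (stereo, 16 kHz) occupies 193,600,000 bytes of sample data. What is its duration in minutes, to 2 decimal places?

Byte rate = 16,000 × 2 × 2 = 64,000 bytes/s.
Duration = 193,600,000 / 64,000 = 3,025 s.
3,025 s / 60 = 50.42 minutes.

50.42 minutes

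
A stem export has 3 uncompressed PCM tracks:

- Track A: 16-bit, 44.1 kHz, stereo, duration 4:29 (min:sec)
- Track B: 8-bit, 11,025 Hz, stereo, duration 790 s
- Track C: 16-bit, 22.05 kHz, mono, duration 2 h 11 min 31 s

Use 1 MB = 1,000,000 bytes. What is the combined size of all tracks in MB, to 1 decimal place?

412.9 MB

Track A: 4:29 (min:sec) = 269 s; 44,100 × 269 × 2 × 2 = 47,451,600 bytes.
Track B: 11,025 × 790 × 1 × 2 = 17,419,500 bytes.
Track C: 2 h 11 min 31 s = 7,891 s; 22,050 × 7,891 × 2 × 1 = 347,993,100 bytes.
Total = 412,864,200 bytes = 412.9 MB.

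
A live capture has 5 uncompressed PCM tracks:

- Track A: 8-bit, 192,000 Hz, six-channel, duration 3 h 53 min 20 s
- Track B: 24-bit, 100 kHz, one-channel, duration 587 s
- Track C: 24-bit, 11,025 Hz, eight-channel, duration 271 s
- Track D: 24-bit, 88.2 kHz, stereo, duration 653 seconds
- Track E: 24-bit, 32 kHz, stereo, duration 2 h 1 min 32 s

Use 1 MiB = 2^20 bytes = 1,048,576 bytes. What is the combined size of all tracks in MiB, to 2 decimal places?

17281.95 MiB

Track A: 3 h 53 min 20 s = 14,000 s; 192,000 × 14,000 × 1 × 6 = 16,128,000,000 bytes.
Track B: 100,000 × 587 × 3 × 1 = 176,100,000 bytes.
Track C: 11,025 × 271 × 3 × 8 = 71,706,600 bytes.
Track D: 88,200 × 653 × 3 × 2 = 345,567,600 bytes.
Track E: 2 h 1 min 32 s = 7,292 s; 32,000 × 7,292 × 3 × 2 = 1,400,064,000 bytes.
Total = 18,121,438,200 bytes = 17281.95 MiB.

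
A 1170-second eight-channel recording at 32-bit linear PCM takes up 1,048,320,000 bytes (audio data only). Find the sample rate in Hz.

28,000 Hz

Bytes = sample_rate × seconds × bytes_per_sample × channels.
sample_rate = 1,048,320,000 / (1,170 × 4 × 8) = 1,048,320,000 / 37,440 = 28,000 Hz.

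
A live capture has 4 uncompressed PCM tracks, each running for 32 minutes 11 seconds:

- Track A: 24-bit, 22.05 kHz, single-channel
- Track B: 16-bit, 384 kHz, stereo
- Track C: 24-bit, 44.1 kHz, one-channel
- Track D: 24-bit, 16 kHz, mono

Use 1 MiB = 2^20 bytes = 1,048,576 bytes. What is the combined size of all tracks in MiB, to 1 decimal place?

32 minutes 11 seconds = 1,931 s.
Track A: 22,050 × 1,931 × 3 × 1 = 127,735,650 bytes.
Track B: 384,000 × 1,931 × 2 × 2 = 2,966,016,000 bytes.
Track C: 44,100 × 1,931 × 3 × 1 = 255,471,300 bytes.
Track D: 16,000 × 1,931 × 3 × 1 = 92,688,000 bytes.
Total = 3,441,910,950 bytes = 3282.5 MiB.

3282.5 MiB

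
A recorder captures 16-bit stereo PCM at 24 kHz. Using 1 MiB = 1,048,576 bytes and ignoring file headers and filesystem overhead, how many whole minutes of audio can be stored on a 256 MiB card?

Uncompressed byte rate = 24,000 × 2 × 2 = 96,000 bytes/s.
Capacity = 256 × 1,048,576 = 268,435,456 bytes.
268,435,456 / 96,000 ≈ 2796.2 s → 46 minutes.

46 minutes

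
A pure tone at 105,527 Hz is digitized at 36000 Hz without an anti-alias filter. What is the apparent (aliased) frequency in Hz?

Nyquist = 36,000/2 = 18,000 Hz; 105,527 Hz exceeds it.
Alias = |105,527 − 3×36,000| = |105,527 − 108,000| = 2,473 Hz.

2,473 Hz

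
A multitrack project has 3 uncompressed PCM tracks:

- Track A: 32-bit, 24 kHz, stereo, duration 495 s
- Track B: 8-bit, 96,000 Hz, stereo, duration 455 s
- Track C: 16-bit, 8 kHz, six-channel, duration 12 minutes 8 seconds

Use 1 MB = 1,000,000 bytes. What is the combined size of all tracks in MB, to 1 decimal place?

252.3 MB

Track A: 24,000 × 495 × 4 × 2 = 95,040,000 bytes.
Track B: 96,000 × 455 × 1 × 2 = 87,360,000 bytes.
Track C: 12 minutes 8 seconds = 728 s; 8,000 × 728 × 2 × 6 = 69,888,000 bytes.
Total = 252,288,000 bytes = 252.3 MB.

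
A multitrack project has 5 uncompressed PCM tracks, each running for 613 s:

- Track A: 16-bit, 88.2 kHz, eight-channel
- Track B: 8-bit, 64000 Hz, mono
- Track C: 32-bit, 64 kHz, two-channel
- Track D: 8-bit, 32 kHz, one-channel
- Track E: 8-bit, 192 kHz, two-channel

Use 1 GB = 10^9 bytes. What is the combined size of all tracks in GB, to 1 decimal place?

1.5 GB

Track A: 88,200 × 613 × 2 × 8 = 865,065,600 bytes.
Track B: 64,000 × 613 × 1 × 1 = 39,232,000 bytes.
Track C: 64,000 × 613 × 4 × 2 = 313,856,000 bytes.
Track D: 32,000 × 613 × 1 × 1 = 19,616,000 bytes.
Track E: 192,000 × 613 × 1 × 2 = 235,392,000 bytes.
Total = 1,473,161,600 bytes = 1.5 GB.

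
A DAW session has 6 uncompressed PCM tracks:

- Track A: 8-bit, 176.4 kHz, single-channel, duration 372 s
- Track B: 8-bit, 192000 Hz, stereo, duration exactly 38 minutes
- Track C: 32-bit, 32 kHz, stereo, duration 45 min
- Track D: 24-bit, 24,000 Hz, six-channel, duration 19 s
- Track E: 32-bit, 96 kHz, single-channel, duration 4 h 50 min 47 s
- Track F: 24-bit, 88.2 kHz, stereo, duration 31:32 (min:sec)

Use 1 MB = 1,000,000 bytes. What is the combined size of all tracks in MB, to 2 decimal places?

9341.44 MB

Track A: 176,400 × 372 × 1 × 1 = 65,620,800 bytes.
Track B: exactly 38 minutes = 2,280 s; 192,000 × 2,280 × 1 × 2 = 875,520,000 bytes.
Track C: 45 min = 2,700 s; 32,000 × 2,700 × 4 × 2 = 691,200,000 bytes.
Track D: 24,000 × 19 × 3 × 6 = 8,208,000 bytes.
Track E: 4 h 50 min 47 s = 17,447 s; 96,000 × 17,447 × 4 × 1 = 6,699,648,000 bytes.
Track F: 31:32 (min:sec) = 1,892 s; 88,200 × 1,892 × 3 × 2 = 1,001,246,400 bytes.
Total = 9,341,443,200 bytes = 9341.44 MB.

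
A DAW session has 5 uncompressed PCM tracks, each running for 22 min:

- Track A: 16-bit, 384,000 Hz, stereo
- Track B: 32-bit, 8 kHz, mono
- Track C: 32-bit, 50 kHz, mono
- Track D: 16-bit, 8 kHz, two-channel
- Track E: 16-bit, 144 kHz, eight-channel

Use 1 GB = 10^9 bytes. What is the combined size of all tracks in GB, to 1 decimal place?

5.4 GB

22 min = 1,320 s.
Track A: 384,000 × 1,320 × 2 × 2 = 2,027,520,000 bytes.
Track B: 8,000 × 1,320 × 4 × 1 = 42,240,000 bytes.
Track C: 50,000 × 1,320 × 4 × 1 = 264,000,000 bytes.
Track D: 8,000 × 1,320 × 2 × 2 = 42,240,000 bytes.
Track E: 144,000 × 1,320 × 2 × 8 = 3,041,280,000 bytes.
Total = 5,417,280,000 bytes = 5.4 GB.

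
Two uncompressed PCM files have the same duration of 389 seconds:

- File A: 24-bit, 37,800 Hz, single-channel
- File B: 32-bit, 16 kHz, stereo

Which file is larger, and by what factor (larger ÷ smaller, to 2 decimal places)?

File A: 37,800 × 3 × 1 = 113,400 bytes/s.
File B: 16,000 × 4 × 2 = 128,000 bytes/s.
File B is larger; ratio = 49,792,000 / 44,112,600 = 1.13.

File B, by a factor of 1.13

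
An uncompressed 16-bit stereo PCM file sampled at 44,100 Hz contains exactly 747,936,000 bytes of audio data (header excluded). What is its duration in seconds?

4,240 seconds

Byte rate = 44,100 × 2 × 2 = 176,400 bytes/s.
Duration = 747,936,000 / 176,400 = 4,240 s.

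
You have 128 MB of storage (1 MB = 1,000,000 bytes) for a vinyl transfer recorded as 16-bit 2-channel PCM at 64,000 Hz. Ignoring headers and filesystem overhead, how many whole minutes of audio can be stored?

Uncompressed byte rate = 64,000 × 2 × 2 = 256,000 bytes/s.
Capacity = 128 × 1,000,000 = 128,000,000 bytes.
128,000,000 / 256,000 ≈ 500 s → 8 minutes.

8 minutes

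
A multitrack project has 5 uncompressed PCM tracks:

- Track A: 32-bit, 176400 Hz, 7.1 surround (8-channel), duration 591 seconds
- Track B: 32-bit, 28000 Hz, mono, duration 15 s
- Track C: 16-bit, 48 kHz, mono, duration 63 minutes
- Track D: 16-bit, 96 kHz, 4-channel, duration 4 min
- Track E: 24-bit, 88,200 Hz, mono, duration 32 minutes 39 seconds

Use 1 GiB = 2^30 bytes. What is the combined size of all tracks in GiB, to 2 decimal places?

4.10 GiB

Track A: 176,400 × 591 × 4 × 8 = 3,336,076,800 bytes.
Track B: 28,000 × 15 × 4 × 1 = 1,680,000 bytes.
Track C: 63 minutes = 3,780 s; 48,000 × 3,780 × 2 × 1 = 362,880,000 bytes.
Track D: 4 min = 240 s; 96,000 × 240 × 2 × 4 = 184,320,000 bytes.
Track E: 32 minutes 39 seconds = 1,959 s; 88,200 × 1,959 × 3 × 1 = 518,351,400 bytes.
Total = 4,403,308,200 bytes = 4.10 GiB.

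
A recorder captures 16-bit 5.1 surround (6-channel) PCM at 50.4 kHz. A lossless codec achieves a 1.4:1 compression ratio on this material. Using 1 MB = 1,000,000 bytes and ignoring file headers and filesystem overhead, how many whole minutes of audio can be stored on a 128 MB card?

Uncompressed byte rate = 50,400 × 2 × 6 = 604,800 bytes/s.
After 1.4:1 compression, effective rate ≈ 432000 bytes/s.
Capacity = 128 × 1,000,000 = 128,000,000 bytes.
128,000,000 / effective rate ≈ 296.3 s → 4 minutes.

4 minutes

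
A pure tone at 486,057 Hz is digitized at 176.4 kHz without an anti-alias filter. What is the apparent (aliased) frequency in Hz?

43,143 Hz

Nyquist = 176,400/2 = 88,200 Hz; 486,057 Hz exceeds it.
Alias = |486,057 − 3×176,400| = |486,057 − 529,200| = 43,143 Hz.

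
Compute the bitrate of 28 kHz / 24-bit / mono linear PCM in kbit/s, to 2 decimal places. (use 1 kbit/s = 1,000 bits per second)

Bit rate = 28,000 × 24 × 1 = 672,000 bits/s.
= 672.00 kbit/s.

672.00 kbit/s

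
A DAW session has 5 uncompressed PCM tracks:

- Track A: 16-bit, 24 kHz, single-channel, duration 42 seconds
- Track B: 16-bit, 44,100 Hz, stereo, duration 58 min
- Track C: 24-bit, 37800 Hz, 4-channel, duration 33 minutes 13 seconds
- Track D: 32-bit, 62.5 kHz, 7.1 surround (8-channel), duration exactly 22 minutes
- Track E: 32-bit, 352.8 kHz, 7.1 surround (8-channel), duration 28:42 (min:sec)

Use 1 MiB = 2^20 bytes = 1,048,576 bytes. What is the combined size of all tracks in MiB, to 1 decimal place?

Track A: 24,000 × 42 × 2 × 1 = 2,016,000 bytes.
Track B: 58 min = 3,480 s; 44,100 × 3,480 × 2 × 2 = 613,872,000 bytes.
Track C: 33 minutes 13 seconds = 1,993 s; 37,800 × 1,993 × 3 × 4 = 904,024,800 bytes.
Track D: exactly 22 minutes = 1,320 s; 62,500 × 1,320 × 4 × 8 = 2,640,000,000 bytes.
Track E: 28:42 (min:sec) = 1,722 s; 352,800 × 1,722 × 4 × 8 = 19,440,691,200 bytes.
Total = 23,600,604,000 bytes = 22507.3 MiB.

22507.3 MiB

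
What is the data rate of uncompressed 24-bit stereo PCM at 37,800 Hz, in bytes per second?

226,800 bytes/s

Bit rate = 37,800 × 24 × 2 = 1,814,400 bits/s.
1,814,400 / 8 = 226,800 bytes/s.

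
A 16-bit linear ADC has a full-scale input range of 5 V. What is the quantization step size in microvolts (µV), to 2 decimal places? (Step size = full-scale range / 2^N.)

76.29 µV

5 V / 2^16 = 5 / 65,536 V = 76.29 µV.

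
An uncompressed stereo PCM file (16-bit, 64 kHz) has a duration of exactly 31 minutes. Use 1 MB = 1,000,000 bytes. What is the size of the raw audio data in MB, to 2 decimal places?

Duration = exactly 31 minutes = 1,860 s.
Bytes = 64,000 samples/s × 1,860 s × 2 bytes/sample × 2 ch = 476,160,000 bytes.
476,160,000 / 1,000,000 = 476.16 MB.

476.16 MB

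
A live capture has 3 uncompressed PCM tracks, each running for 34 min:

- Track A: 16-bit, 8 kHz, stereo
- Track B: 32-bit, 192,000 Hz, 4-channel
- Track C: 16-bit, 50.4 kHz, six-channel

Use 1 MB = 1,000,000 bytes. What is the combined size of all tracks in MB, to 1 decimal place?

34 min = 2,040 s.
Track A: 8,000 × 2,040 × 2 × 2 = 65,280,000 bytes.
Track B: 192,000 × 2,040 × 4 × 4 = 6,266,880,000 bytes.
Track C: 50,400 × 2,040 × 2 × 6 = 1,233,792,000 bytes.
Total = 7,565,952,000 bytes = 7566.0 MB.

7566.0 MB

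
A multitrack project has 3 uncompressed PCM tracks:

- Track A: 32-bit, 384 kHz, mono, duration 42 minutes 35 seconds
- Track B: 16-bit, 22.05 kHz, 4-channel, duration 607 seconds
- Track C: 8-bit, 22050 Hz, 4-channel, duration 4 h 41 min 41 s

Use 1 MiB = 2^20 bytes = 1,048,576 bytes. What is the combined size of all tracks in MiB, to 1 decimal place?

5266.4 MiB

Track A: 42 minutes 35 seconds = 2,555 s; 384,000 × 2,555 × 4 × 1 = 3,924,480,000 bytes.
Track B: 22,050 × 607 × 2 × 4 = 107,074,800 bytes.
Track C: 4 h 41 min 41 s = 16,901 s; 22,050 × 16,901 × 1 × 4 = 1,490,668,200 bytes.
Total = 5,522,223,000 bytes = 5266.4 MiB.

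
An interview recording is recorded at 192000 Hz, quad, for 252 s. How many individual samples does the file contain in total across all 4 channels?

193,536,000 samples

192,000 × 252 s × 4 ch = 193,536,000 samples.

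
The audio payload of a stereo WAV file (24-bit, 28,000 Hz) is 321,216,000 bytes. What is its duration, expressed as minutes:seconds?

Byte rate = 28,000 × 3 × 2 = 168,000 bytes/s.
Duration = 321,216,000 / 168,000 = 1,912 s.
1,912 s = 31:52.

31:52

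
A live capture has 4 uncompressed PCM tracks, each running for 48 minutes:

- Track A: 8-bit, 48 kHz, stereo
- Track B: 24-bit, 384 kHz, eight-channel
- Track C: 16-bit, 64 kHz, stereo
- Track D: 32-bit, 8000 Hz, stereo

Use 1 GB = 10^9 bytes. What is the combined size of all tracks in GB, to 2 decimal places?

48 minutes = 2,880 s.
Track A: 48,000 × 2,880 × 1 × 2 = 276,480,000 bytes.
Track B: 384,000 × 2,880 × 3 × 8 = 26,542,080,000 bytes.
Track C: 64,000 × 2,880 × 2 × 2 = 737,280,000 bytes.
Track D: 8,000 × 2,880 × 4 × 2 = 184,320,000 bytes.
Total = 27,740,160,000 bytes = 27.74 GB.

27.74 GB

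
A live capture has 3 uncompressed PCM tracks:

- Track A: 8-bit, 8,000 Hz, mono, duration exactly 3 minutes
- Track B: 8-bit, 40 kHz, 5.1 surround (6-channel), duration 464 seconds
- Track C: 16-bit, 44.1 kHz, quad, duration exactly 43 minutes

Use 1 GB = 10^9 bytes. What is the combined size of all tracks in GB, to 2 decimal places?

1.02 GB

Track A: exactly 3 minutes = 180 s; 8,000 × 180 × 1 × 1 = 1,440,000 bytes.
Track B: 40,000 × 464 × 1 × 6 = 111,360,000 bytes.
Track C: exactly 43 minutes = 2,580 s; 44,100 × 2,580 × 2 × 4 = 910,224,000 bytes.
Total = 1,023,024,000 bytes = 1.02 GB.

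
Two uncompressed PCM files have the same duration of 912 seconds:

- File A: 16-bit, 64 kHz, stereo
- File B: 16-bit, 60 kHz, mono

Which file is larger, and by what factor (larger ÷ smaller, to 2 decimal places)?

File A: 64,000 × 2 × 2 = 256,000 bytes/s.
File B: 60,000 × 2 × 1 = 120,000 bytes/s.
File A is larger; ratio = 233,472,000 / 109,440,000 = 2.13.

File A, by a factor of 2.13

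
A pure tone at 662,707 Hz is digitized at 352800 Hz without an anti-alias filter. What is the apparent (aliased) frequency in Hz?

42,893 Hz

Nyquist = 352,800/2 = 176,400 Hz; 662,707 Hz exceeds it.
Alias = |662,707 − 2×352,800| = |662,707 − 705,600| = 42,893 Hz.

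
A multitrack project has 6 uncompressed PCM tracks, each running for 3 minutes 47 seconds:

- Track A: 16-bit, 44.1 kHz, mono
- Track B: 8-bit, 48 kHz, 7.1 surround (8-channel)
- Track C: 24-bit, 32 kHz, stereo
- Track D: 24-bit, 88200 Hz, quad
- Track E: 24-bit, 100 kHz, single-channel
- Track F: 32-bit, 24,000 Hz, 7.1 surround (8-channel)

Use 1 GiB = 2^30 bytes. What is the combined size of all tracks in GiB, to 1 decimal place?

3 minutes 47 seconds = 227 s.
Track A: 44,100 × 227 × 2 × 1 = 20,021,400 bytes.
Track B: 48,000 × 227 × 1 × 8 = 87,168,000 bytes.
Track C: 32,000 × 227 × 3 × 2 = 43,584,000 bytes.
Track D: 88,200 × 227 × 3 × 4 = 240,256,800 bytes.
Track E: 100,000 × 227 × 3 × 1 = 68,100,000 bytes.
Track F: 24,000 × 227 × 4 × 8 = 174,336,000 bytes.
Total = 633,466,200 bytes = 0.6 GiB.

0.6 GiB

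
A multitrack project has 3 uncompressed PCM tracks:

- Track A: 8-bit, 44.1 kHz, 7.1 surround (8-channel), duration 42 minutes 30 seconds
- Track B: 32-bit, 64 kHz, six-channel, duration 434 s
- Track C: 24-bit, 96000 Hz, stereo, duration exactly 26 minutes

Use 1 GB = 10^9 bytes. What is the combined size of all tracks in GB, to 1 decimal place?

Track A: 42 minutes 30 seconds = 2,550 s; 44,100 × 2,550 × 1 × 8 = 899,640,000 bytes.
Track B: 64,000 × 434 × 4 × 6 = 666,624,000 bytes.
Track C: exactly 26 minutes = 1,560 s; 96,000 × 1,560 × 3 × 2 = 898,560,000 bytes.
Total = 2,464,824,000 bytes = 2.5 GB.

2.5 GB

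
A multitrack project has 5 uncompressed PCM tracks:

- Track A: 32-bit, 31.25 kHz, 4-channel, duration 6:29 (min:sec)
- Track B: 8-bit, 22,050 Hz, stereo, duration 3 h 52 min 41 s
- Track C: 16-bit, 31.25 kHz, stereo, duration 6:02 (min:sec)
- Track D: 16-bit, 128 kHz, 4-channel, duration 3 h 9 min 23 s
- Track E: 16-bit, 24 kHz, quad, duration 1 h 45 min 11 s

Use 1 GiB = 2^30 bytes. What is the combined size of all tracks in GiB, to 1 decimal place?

12.8 GiB

Track A: 6:29 (min:sec) = 389 s; 31,250 × 389 × 4 × 4 = 194,500,000 bytes.
Track B: 3 h 52 min 41 s = 13,961 s; 22,050 × 13,961 × 1 × 2 = 615,680,100 bytes.
Track C: 6:02 (min:sec) = 362 s; 31,250 × 362 × 2 × 2 = 45,250,000 bytes.
Track D: 3 h 9 min 23 s = 11,363 s; 128,000 × 11,363 × 2 × 4 = 11,635,712,000 bytes.
Track E: 1 h 45 min 11 s = 6,311 s; 24,000 × 6,311 × 2 × 4 = 1,211,712,000 bytes.
Total = 13,702,854,100 bytes = 12.8 GiB.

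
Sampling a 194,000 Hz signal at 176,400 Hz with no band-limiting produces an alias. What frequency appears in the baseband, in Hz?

Nyquist = 176,400/2 = 88,200 Hz; 194,000 Hz exceeds it.
Alias = |194,000 − 1×176,400| = |194,000 − 176,400| = 17,600 Hz.

17,600 Hz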